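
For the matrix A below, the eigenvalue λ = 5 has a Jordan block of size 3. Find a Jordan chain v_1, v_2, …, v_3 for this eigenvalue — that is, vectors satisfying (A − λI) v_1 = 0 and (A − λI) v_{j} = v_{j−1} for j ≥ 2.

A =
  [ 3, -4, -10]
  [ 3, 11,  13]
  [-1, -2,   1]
A Jordan chain for λ = 5 of length 3:
v_1 = (2, -1, 0)ᵀ
v_2 = (-2, 3, -1)ᵀ
v_3 = (1, 0, 0)ᵀ

Let N = A − (5)·I. We want v_3 with N^3 v_3 = 0 but N^2 v_3 ≠ 0; then v_{j-1} := N · v_j for j = 3, …, 2.

Pick v_3 = (1, 0, 0)ᵀ.
Then v_2 = N · v_3 = (-2, 3, -1)ᵀ.
Then v_1 = N · v_2 = (2, -1, 0)ᵀ.

Sanity check: (A − (5)·I) v_1 = (0, 0, 0)ᵀ = 0. ✓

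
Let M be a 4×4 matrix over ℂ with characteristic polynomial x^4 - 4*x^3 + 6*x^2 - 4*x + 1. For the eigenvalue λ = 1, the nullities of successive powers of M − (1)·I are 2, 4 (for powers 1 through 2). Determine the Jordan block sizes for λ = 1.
Block sizes for λ = 1: [2, 2]

From the dimensions of kernels of powers, the number of Jordan blocks of size at least j is d_j − d_{j−1} where d_j = dim ker(N^j) (with d_0 = 0). Computing the differences gives [2, 2].
The number of blocks of size exactly k is (#blocks of size ≥ k) − (#blocks of size ≥ k + 1), so the partition is: 2 block(s) of size 2.
In nonincreasing order the block sizes are [2, 2].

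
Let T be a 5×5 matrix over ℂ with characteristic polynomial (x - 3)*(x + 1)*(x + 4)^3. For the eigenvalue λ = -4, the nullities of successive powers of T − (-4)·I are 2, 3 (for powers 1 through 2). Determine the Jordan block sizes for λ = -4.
Block sizes for λ = -4: [2, 1]

From the dimensions of kernels of powers, the number of Jordan blocks of size at least j is d_j − d_{j−1} where d_j = dim ker(N^j) (with d_0 = 0). Computing the differences gives [2, 1].
The number of blocks of size exactly k is (#blocks of size ≥ k) − (#blocks of size ≥ k + 1), so the partition is: 1 block(s) of size 1, 1 block(s) of size 2.
In nonincreasing order the block sizes are [2, 1].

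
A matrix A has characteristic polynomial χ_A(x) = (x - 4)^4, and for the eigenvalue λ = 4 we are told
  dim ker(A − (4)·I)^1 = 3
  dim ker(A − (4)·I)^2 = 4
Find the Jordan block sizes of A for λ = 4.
Block sizes for λ = 4: [2, 1, 1]

From the dimensions of kernels of powers, the number of Jordan blocks of size at least j is d_j − d_{j−1} where d_j = dim ker(N^j) (with d_0 = 0). Computing the differences gives [3, 1].
The number of blocks of size exactly k is (#blocks of size ≥ k) − (#blocks of size ≥ k + 1), so the partition is: 2 block(s) of size 1, 1 block(s) of size 2.
In nonincreasing order the block sizes are [2, 1, 1].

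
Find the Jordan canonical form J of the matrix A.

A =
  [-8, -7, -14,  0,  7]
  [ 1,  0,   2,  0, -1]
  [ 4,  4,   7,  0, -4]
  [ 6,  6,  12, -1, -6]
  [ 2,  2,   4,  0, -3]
J_2(-1) ⊕ J_1(-1) ⊕ J_1(-1) ⊕ J_1(-1)

The characteristic polynomial is
  det(x·I − A) = x^5 + 5*x^4 + 10*x^3 + 10*x^2 + 5*x + 1 = (x + 1)^5

Eigenvalues and multiplicities (the geometric multiplicity of λ is n − rank(A − λI), which equals the number of Jordan blocks for λ):
  λ = -1: algebraic multiplicity = 5, geometric multiplicity = 4

Determining the block sizes for each eigenvalue:
  λ = -1: 4 blocks summing to 5 forces exactly one block of size 2 and the rest size 1 → block sizes [2, 1, 1, 1]

Assembling the blocks gives a Jordan form
J =
  [-1,  1,  0,  0,  0]
  [ 0, -1,  0,  0,  0]
  [ 0,  0, -1,  0,  0]
  [ 0,  0,  0, -1,  0]
  [ 0,  0,  0,  0, -1]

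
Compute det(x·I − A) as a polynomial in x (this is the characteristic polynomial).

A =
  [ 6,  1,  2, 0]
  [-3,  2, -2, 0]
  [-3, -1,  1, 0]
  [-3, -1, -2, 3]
x^4 - 12*x^3 + 54*x^2 - 108*x + 81

Expanding det(x·I − A) (e.g. by cofactor expansion or by noting that A is similar to its Jordan form J, which has the same characteristic polynomial as A) gives
  χ_A(x) = x^4 - 12*x^3 + 54*x^2 - 108*x + 81
which factors as (x - 3)^4. The eigenvalues (with algebraic multiplicities) are λ = 3 with multiplicity 4.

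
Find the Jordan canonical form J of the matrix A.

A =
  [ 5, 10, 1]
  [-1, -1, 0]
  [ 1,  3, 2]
J_3(2)

The characteristic polynomial is
  det(x·I − A) = x^3 - 6*x^2 + 12*x - 8 = (x - 2)^3

Eigenvalues and multiplicities (the geometric multiplicity of λ is n − rank(A − λI), which equals the number of Jordan blocks for λ):
  λ = 2: algebraic multiplicity = 3, geometric multiplicity = 1

Determining the block sizes for each eigenvalue:
  λ = 2: one block (gm = 1), so the single block has size am = 3 → block sizes [3]

Assembling the blocks gives a Jordan form
J =
  [2, 1, 0]
  [0, 2, 1]
  [0, 0, 2]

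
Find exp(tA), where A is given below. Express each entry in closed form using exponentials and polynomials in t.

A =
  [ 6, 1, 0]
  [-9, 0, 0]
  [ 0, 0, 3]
e^{tA} =
  [3*t*exp(3*t) + exp(3*t), t*exp(3*t), 0]
  [-9*t*exp(3*t), -3*t*exp(3*t) + exp(3*t), 0]
  [0, 0, exp(3*t)]

Strategy: write A = P · J · P⁻¹ where J is a Jordan canonical form, so e^{tA} = P · e^{tJ} · P⁻¹, and e^{tJ} can be computed block-by-block.

A has Jordan form
J =
  [3, 1, 0]
  [0, 3, 0]
  [0, 0, 3]
(up to reordering of blocks).

Per-block formulas:
  For a 1×1 block at λ = 3: exp(t · [3]) = [e^(3t)].
  For a 2×2 Jordan block J_2(3): exp(t · J_2(3)) = e^(3t)·(I + t·N), where N is the 2×2 nilpotent shift.

After assembling e^{tJ} and conjugating by P, we get:

e^{tA} =
  [3*t*exp(3*t) + exp(3*t), t*exp(3*t), 0]
  [-9*t*exp(3*t), -3*t*exp(3*t) + exp(3*t), 0]
  [0, 0, exp(3*t)]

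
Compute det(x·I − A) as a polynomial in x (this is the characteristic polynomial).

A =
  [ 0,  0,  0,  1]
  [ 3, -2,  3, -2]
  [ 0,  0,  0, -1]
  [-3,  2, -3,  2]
x^4

Expanding det(x·I − A) (e.g. by cofactor expansion or by noting that A is similar to its Jordan form J, which has the same characteristic polynomial as A) gives
  χ_A(x) = x^4
which factors as x^4. The eigenvalues (with algebraic multiplicities) are λ = 0 with multiplicity 4.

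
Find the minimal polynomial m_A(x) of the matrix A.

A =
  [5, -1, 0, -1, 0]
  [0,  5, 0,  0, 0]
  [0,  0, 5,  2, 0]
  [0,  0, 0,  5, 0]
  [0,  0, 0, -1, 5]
x^2 - 10*x + 25

The characteristic polynomial is χ_A(x) = (x - 5)^5, so the eigenvalues are known. The minimal polynomial is
  m_A(x) = Π_λ (x − λ)^{k_λ}
where k_λ is the size of the *largest* Jordan block for λ (equivalently, the smallest k with (A − λI)^k v = 0 for every generalised eigenvector v of λ).

  λ = 5: largest Jordan block has size 2, contributing (x − 5)^2

So m_A(x) = (x - 5)^2 = x^2 - 10*x + 25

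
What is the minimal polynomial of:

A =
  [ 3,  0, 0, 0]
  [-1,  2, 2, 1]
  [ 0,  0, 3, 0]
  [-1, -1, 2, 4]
x^2 - 6*x + 9

The characteristic polynomial is χ_A(x) = (x - 3)^4, so the eigenvalues are known. The minimal polynomial is
  m_A(x) = Π_λ (x − λ)^{k_λ}
where k_λ is the size of the *largest* Jordan block for λ (equivalently, the smallest k with (A − λI)^k v = 0 for every generalised eigenvector v of λ).

  λ = 3: largest Jordan block has size 2, contributing (x − 3)^2

So m_A(x) = (x - 3)^2 = x^2 - 6*x + 9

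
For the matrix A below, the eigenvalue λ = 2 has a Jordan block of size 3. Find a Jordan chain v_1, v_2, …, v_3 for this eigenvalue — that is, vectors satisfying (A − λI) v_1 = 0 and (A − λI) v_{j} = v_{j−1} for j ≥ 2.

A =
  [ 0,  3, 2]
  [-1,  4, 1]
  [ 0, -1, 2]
A Jordan chain for λ = 2 of length 3:
v_1 = (1, 0, 1)ᵀ
v_2 = (-2, -1, 0)ᵀ
v_3 = (1, 0, 0)ᵀ

Let N = A − (2)·I. We want v_3 with N^3 v_3 = 0 but N^2 v_3 ≠ 0; then v_{j-1} := N · v_j for j = 3, …, 2.

Pick v_3 = (1, 0, 0)ᵀ.
Then v_2 = N · v_3 = (-2, -1, 0)ᵀ.
Then v_1 = N · v_2 = (1, 0, 1)ᵀ.

Sanity check: (A − (2)·I) v_1 = (0, 0, 0)ᵀ = 0. ✓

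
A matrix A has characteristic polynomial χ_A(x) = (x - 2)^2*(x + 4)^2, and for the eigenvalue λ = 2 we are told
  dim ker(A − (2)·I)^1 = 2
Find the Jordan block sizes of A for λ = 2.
Block sizes for λ = 2: [1, 1]

From the dimensions of kernels of powers, the number of Jordan blocks of size at least j is d_j − d_{j−1} where d_j = dim ker(N^j) (with d_0 = 0). Computing the differences gives [2].
The number of blocks of size exactly k is (#blocks of size ≥ k) − (#blocks of size ≥ k + 1), so the partition is: 2 block(s) of size 1.
In nonincreasing order the block sizes are [1, 1].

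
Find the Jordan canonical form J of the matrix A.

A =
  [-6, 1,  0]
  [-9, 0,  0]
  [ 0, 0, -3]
J_2(-3) ⊕ J_1(-3)

The characteristic polynomial is
  det(x·I − A) = x^3 + 9*x^2 + 27*x + 27 = (x + 3)^3

Eigenvalues and multiplicities (the geometric multiplicity of λ is n − rank(A − λI), which equals the number of Jordan blocks for λ):
  λ = -3: algebraic multiplicity = 3, geometric multiplicity = 2

Determining the block sizes for each eigenvalue:
  λ = -3: 2 blocks summing to 3 forces exactly one block of size 2 and the rest size 1 → block sizes [2, 1]

Assembling the blocks gives a Jordan form
J =
  [-3,  1,  0]
  [ 0, -3,  0]
  [ 0,  0, -3]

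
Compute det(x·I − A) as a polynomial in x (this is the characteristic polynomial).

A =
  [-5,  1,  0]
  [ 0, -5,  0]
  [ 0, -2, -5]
x^3 + 15*x^2 + 75*x + 125

Expanding det(x·I − A) (e.g. by cofactor expansion or by noting that A is similar to its Jordan form J, which has the same characteristic polynomial as A) gives
  χ_A(x) = x^3 + 15*x^2 + 75*x + 125
which factors as (x + 5)^3. The eigenvalues (with algebraic multiplicities) are λ = -5 with multiplicity 3.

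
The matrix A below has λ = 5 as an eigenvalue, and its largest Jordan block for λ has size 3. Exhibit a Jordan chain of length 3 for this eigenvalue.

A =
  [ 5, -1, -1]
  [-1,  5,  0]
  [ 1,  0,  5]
A Jordan chain for λ = 5 of length 3:
v_1 = (0, 1, -1)ᵀ
v_2 = (-1, 0, 0)ᵀ
v_3 = (0, 1, 0)ᵀ

Let N = A − (5)·I. We want v_3 with N^3 v_3 = 0 but N^2 v_3 ≠ 0; then v_{j-1} := N · v_j for j = 3, …, 2.

Pick v_3 = (0, 1, 0)ᵀ.
Then v_2 = N · v_3 = (-1, 0, 0)ᵀ.
Then v_1 = N · v_2 = (0, 1, -1)ᵀ.

Sanity check: (A − (5)·I) v_1 = (0, 0, 0)ᵀ = 0. ✓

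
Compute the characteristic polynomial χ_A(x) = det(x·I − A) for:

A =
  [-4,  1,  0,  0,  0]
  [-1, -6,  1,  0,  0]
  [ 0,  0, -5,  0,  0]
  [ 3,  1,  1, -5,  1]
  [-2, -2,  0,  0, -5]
x^5 + 25*x^4 + 250*x^3 + 1250*x^2 + 3125*x + 3125

Expanding det(x·I − A) (e.g. by cofactor expansion or by noting that A is similar to its Jordan form J, which has the same characteristic polynomial as A) gives
  χ_A(x) = x^5 + 25*x^4 + 250*x^3 + 1250*x^2 + 3125*x + 3125
which factors as (x + 5)^5. The eigenvalues (with algebraic multiplicities) are λ = -5 with multiplicity 5.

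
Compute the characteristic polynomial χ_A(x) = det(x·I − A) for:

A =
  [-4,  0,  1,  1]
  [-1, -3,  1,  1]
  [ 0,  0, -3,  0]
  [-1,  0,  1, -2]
x^4 + 12*x^3 + 54*x^2 + 108*x + 81

Expanding det(x·I − A) (e.g. by cofactor expansion or by noting that A is similar to its Jordan form J, which has the same characteristic polynomial as A) gives
  χ_A(x) = x^4 + 12*x^3 + 54*x^2 + 108*x + 81
which factors as (x + 3)^4. The eigenvalues (with algebraic multiplicities) are λ = -3 with multiplicity 4.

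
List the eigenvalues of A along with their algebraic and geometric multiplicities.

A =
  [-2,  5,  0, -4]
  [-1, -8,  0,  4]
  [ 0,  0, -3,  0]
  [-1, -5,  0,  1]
λ = -3: alg = 4, geom = 3

Step 1 — factor the characteristic polynomial to read off the algebraic multiplicities:
  χ_A(x) = (x + 3)^4

Step 2 — compute geometric multiplicities via the rank-nullity identity g(λ) = n − rank(A − λI):
  rank(A − (-3)·I) = 1, so dim ker(A − (-3)·I) = n − 1 = 3

Summary:
  λ = -3: algebraic multiplicity = 4, geometric multiplicity = 3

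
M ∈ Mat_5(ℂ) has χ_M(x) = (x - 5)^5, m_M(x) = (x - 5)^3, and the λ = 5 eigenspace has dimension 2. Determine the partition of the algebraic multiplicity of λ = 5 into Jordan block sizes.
Block sizes for λ = 5: [3, 2]

Step 1 — from the characteristic polynomial, algebraic multiplicity of λ = 5 is 5. From dim ker(M − (5)·I) = 2, there are exactly 2 Jordan blocks for λ = 5.
Step 2 — from the minimal polynomial, the factor (x − 5)^3 tells us the largest block for λ = 5 has size 3.
Step 3 — with total size 5, 2 blocks, and largest block 3, the block sizes (in nonincreasing order) are [3, 2].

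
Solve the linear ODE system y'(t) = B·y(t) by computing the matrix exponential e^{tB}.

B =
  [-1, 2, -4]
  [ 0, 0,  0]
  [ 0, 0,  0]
e^{tB} =
  [exp(-t), 2 - 2*exp(-t), -4 + 4*exp(-t)]
  [0, 1, 0]
  [0, 0, 1]

Strategy: write B = P · J · P⁻¹ where J is a Jordan canonical form, so e^{tB} = P · e^{tJ} · P⁻¹, and e^{tJ} can be computed block-by-block.

B has Jordan form
J =
  [-1, 0, 0]
  [ 0, 0, 0]
  [ 0, 0, 0]
(up to reordering of blocks).

Per-block formulas:
  For a 1×1 block at λ = 0: exp(t · [0]) = [e^(0t)].
  For a 1×1 block at λ = -1: exp(t · [-1]) = [e^(-1t)].

After assembling e^{tJ} and conjugating by P, we get:

e^{tB} =
  [exp(-t), 2 - 2*exp(-t), -4 + 4*exp(-t)]
  [0, 1, 0]
  [0, 0, 1]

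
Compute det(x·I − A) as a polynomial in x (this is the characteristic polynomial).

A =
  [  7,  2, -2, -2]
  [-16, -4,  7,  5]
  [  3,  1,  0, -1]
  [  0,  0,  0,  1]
x^4 - 4*x^3 + 6*x^2 - 4*x + 1

Expanding det(x·I − A) (e.g. by cofactor expansion or by noting that A is similar to its Jordan form J, which has the same characteristic polynomial as A) gives
  χ_A(x) = x^4 - 4*x^3 + 6*x^2 - 4*x + 1
which factors as (x - 1)^4. The eigenvalues (with algebraic multiplicities) are λ = 1 with multiplicity 4.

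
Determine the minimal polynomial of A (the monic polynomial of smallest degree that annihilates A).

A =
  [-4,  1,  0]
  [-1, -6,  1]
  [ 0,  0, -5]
x^3 + 15*x^2 + 75*x + 125

The characteristic polynomial is χ_A(x) = (x + 5)^3, so the eigenvalues are known. The minimal polynomial is
  m_A(x) = Π_λ (x − λ)^{k_λ}
where k_λ is the size of the *largest* Jordan block for λ (equivalently, the smallest k with (A − λI)^k v = 0 for every generalised eigenvector v of λ).

  λ = -5: largest Jordan block has size 3, contributing (x + 5)^3

So m_A(x) = (x + 5)^3 = x^3 + 15*x^2 + 75*x + 125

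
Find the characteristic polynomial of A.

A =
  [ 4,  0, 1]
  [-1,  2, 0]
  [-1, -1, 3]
x^3 - 9*x^2 + 27*x - 27

Expanding det(x·I − A) (e.g. by cofactor expansion or by noting that A is similar to its Jordan form J, which has the same characteristic polynomial as A) gives
  χ_A(x) = x^3 - 9*x^2 + 27*x - 27
which factors as (x - 3)^3. The eigenvalues (with algebraic multiplicities) are λ = 3 with multiplicity 3.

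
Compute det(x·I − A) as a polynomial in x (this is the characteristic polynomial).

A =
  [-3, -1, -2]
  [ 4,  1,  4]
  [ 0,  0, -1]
x^3 + 3*x^2 + 3*x + 1

Expanding det(x·I − A) (e.g. by cofactor expansion or by noting that A is similar to its Jordan form J, which has the same characteristic polynomial as A) gives
  χ_A(x) = x^3 + 3*x^2 + 3*x + 1
which factors as (x + 1)^3. The eigenvalues (with algebraic multiplicities) are λ = -1 with multiplicity 3.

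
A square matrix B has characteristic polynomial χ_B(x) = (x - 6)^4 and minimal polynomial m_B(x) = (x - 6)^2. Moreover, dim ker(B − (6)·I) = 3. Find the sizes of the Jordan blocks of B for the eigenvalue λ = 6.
Block sizes for λ = 6: [2, 1, 1]

Step 1 — from the characteristic polynomial, algebraic multiplicity of λ = 6 is 4. From dim ker(B − (6)·I) = 3, there are exactly 3 Jordan blocks for λ = 6.
Step 2 — from the minimal polynomial, the factor (x − 6)^2 tells us the largest block for λ = 6 has size 2.
Step 3 — with total size 4, 3 blocks, and largest block 2, the block sizes (in nonincreasing order) are [2, 1, 1].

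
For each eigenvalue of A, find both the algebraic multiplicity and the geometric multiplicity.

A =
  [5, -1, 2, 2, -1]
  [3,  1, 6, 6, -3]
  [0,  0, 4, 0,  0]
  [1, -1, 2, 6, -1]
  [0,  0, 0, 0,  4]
λ = 4: alg = 5, geom = 4

Step 1 — factor the characteristic polynomial to read off the algebraic multiplicities:
  χ_A(x) = (x - 4)^5

Step 2 — compute geometric multiplicities via the rank-nullity identity g(λ) = n − rank(A − λI):
  rank(A − (4)·I) = 1, so dim ker(A − (4)·I) = n − 1 = 4

Summary:
  λ = 4: algebraic multiplicity = 5, geometric multiplicity = 4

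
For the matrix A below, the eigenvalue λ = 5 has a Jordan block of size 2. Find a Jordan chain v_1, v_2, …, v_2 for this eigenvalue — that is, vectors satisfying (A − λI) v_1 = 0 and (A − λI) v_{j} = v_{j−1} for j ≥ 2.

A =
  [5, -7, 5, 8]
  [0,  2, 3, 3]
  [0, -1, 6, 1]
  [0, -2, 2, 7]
A Jordan chain for λ = 5 of length 2:
v_1 = (-7, -3, -1, -2)ᵀ
v_2 = (0, 1, 0, 0)ᵀ

Let N = A − (5)·I. We want v_2 with N^2 v_2 = 0 but N^1 v_2 ≠ 0; then v_{j-1} := N · v_j for j = 2, …, 2.

Pick v_2 = (0, 1, 0, 0)ᵀ.
Then v_1 = N · v_2 = (-7, -3, -1, -2)ᵀ.

Sanity check: (A − (5)·I) v_1 = (0, 0, 0, 0)ᵀ = 0. ✓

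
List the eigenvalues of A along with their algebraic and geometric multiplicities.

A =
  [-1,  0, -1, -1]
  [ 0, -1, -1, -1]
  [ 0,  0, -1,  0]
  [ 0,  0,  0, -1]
λ = -1: alg = 4, geom = 3

Step 1 — factor the characteristic polynomial to read off the algebraic multiplicities:
  χ_A(x) = (x + 1)^4

Step 2 — compute geometric multiplicities via the rank-nullity identity g(λ) = n − rank(A − λI):
  rank(A − (-1)·I) = 1, so dim ker(A − (-1)·I) = n − 1 = 3

Summary:
  λ = -1: algebraic multiplicity = 4, geometric multiplicity = 3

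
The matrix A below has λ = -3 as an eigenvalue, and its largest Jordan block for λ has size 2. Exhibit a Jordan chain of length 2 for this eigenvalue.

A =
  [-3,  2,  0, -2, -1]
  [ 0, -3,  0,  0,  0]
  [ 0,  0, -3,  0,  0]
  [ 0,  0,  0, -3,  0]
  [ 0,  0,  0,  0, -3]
A Jordan chain for λ = -3 of length 2:
v_1 = (2, 0, 0, 0, 0)ᵀ
v_2 = (0, 1, 0, 0, 0)ᵀ

Let N = A − (-3)·I. We want v_2 with N^2 v_2 = 0 but N^1 v_2 ≠ 0; then v_{j-1} := N · v_j for j = 2, …, 2.

Pick v_2 = (0, 1, 0, 0, 0)ᵀ.
Then v_1 = N · v_2 = (2, 0, 0, 0, 0)ᵀ.

Sanity check: (A − (-3)·I) v_1 = (0, 0, 0, 0, 0)ᵀ = 0. ✓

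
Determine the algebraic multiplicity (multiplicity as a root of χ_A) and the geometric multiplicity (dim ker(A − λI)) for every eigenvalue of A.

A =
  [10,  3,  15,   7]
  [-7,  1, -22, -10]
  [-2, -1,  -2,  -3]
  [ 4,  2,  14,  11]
λ = 5: alg = 4, geom = 2

Step 1 — factor the characteristic polynomial to read off the algebraic multiplicities:
  χ_A(x) = (x - 5)^4

Step 2 — compute geometric multiplicities via the rank-nullity identity g(λ) = n − rank(A − λI):
  rank(A − (5)·I) = 2, so dim ker(A − (5)·I) = n − 2 = 2

Summary:
  λ = 5: algebraic multiplicity = 4, geometric multiplicity = 2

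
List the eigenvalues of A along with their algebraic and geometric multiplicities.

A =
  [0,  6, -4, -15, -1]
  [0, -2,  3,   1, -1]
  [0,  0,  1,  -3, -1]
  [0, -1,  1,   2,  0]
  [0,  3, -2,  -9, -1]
λ = 0: alg = 5, geom = 2

Step 1 — factor the characteristic polynomial to read off the algebraic multiplicities:
  χ_A(x) = x^5

Step 2 — compute geometric multiplicities via the rank-nullity identity g(λ) = n − rank(A − λI):
  rank(A − (0)·I) = 3, so dim ker(A − (0)·I) = n − 3 = 2

Summary:
  λ = 0: algebraic multiplicity = 5, geometric multiplicity = 2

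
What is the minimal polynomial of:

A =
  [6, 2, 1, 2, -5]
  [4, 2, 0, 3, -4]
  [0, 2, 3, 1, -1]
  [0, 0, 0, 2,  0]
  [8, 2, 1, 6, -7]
x^4 - 4*x^3 + 16*x - 16

The characteristic polynomial is χ_A(x) = (x - 2)^4*(x + 2), so the eigenvalues are known. The minimal polynomial is
  m_A(x) = Π_λ (x − λ)^{k_λ}
where k_λ is the size of the *largest* Jordan block for λ (equivalently, the smallest k with (A − λI)^k v = 0 for every generalised eigenvector v of λ).

  λ = -2: largest Jordan block has size 1, contributing (x + 2)
  λ = 2: largest Jordan block has size 3, contributing (x − 2)^3

So m_A(x) = (x - 2)^3*(x + 2) = x^4 - 4*x^3 + 16*x - 16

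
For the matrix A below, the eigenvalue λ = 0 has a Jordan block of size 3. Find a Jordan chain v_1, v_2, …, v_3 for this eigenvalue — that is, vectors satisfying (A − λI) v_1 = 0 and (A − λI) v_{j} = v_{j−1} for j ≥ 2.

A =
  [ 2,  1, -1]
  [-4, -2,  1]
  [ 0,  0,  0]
A Jordan chain for λ = 0 of length 3:
v_1 = (-1, 2, 0)ᵀ
v_2 = (-1, 1, 0)ᵀ
v_3 = (0, 0, 1)ᵀ

Let N = A − (0)·I. We want v_3 with N^3 v_3 = 0 but N^2 v_3 ≠ 0; then v_{j-1} := N · v_j for j = 3, …, 2.

Pick v_3 = (0, 0, 1)ᵀ.
Then v_2 = N · v_3 = (-1, 1, 0)ᵀ.
Then v_1 = N · v_2 = (-1, 2, 0)ᵀ.

Sanity check: (A − (0)·I) v_1 = (0, 0, 0)ᵀ = 0. ✓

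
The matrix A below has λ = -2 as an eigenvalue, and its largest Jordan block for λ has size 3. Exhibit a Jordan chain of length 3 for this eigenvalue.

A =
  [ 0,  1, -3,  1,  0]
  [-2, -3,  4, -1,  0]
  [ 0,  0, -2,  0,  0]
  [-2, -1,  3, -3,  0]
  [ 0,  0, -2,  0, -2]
A Jordan chain for λ = -2 of length 3:
v_1 = (1, -1, 0, -1, 0)ᵀ
v_2 = (-3, 4, 0, 3, -2)ᵀ
v_3 = (0, 0, 1, 0, 0)ᵀ

Let N = A − (-2)·I. We want v_3 with N^3 v_3 = 0 but N^2 v_3 ≠ 0; then v_{j-1} := N · v_j for j = 3, …, 2.

Pick v_3 = (0, 0, 1, 0, 0)ᵀ.
Then v_2 = N · v_3 = (-3, 4, 0, 3, -2)ᵀ.
Then v_1 = N · v_2 = (1, -1, 0, -1, 0)ᵀ.

Sanity check: (A − (-2)·I) v_1 = (0, 0, 0, 0, 0)ᵀ = 0. ✓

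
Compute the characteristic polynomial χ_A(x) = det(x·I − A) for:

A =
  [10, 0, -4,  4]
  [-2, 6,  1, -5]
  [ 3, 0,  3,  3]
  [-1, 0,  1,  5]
x^4 - 24*x^3 + 216*x^2 - 864*x + 1296

Expanding det(x·I − A) (e.g. by cofactor expansion or by noting that A is similar to its Jordan form J, which has the same characteristic polynomial as A) gives
  χ_A(x) = x^4 - 24*x^3 + 216*x^2 - 864*x + 1296
which factors as (x - 6)^4. The eigenvalues (with algebraic multiplicities) are λ = 6 with multiplicity 4.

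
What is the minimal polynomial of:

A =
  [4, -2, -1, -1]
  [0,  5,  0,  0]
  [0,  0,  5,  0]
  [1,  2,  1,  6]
x^2 - 10*x + 25

The characteristic polynomial is χ_A(x) = (x - 5)^4, so the eigenvalues are known. The minimal polynomial is
  m_A(x) = Π_λ (x − λ)^{k_λ}
where k_λ is the size of the *largest* Jordan block for λ (equivalently, the smallest k with (A − λI)^k v = 0 for every generalised eigenvector v of λ).

  λ = 5: largest Jordan block has size 2, contributing (x − 5)^2

So m_A(x) = (x - 5)^2 = x^2 - 10*x + 25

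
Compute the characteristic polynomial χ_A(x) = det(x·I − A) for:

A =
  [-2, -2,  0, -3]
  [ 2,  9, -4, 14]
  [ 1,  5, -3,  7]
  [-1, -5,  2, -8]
x^4 + 4*x^3 + 6*x^2 + 4*x + 1

Expanding det(x·I − A) (e.g. by cofactor expansion or by noting that A is similar to its Jordan form J, which has the same characteristic polynomial as A) gives
  χ_A(x) = x^4 + 4*x^3 + 6*x^2 + 4*x + 1
which factors as (x + 1)^4. The eigenvalues (with algebraic multiplicities) are λ = -1 with multiplicity 4.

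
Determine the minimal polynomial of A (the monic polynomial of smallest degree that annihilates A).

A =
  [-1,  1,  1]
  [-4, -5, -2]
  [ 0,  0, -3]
x^2 + 6*x + 9

The characteristic polynomial is χ_A(x) = (x + 3)^3, so the eigenvalues are known. The minimal polynomial is
  m_A(x) = Π_λ (x − λ)^{k_λ}
where k_λ is the size of the *largest* Jordan block for λ (equivalently, the smallest k with (A − λI)^k v = 0 for every generalised eigenvector v of λ).

  λ = -3: largest Jordan block has size 2, contributing (x + 3)^2

So m_A(x) = (x + 3)^2 = x^2 + 6*x + 9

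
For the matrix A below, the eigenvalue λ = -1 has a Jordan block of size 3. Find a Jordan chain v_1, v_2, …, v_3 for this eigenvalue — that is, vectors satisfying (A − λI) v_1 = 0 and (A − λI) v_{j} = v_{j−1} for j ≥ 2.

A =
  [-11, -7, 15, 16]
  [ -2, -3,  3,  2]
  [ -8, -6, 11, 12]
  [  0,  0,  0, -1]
A Jordan chain for λ = -1 of length 3:
v_1 = (-6, 0, -4, 0)ᵀ
v_2 = (-10, -2, -8, 0)ᵀ
v_3 = (1, 0, 0, 0)ᵀ

Let N = A − (-1)·I. We want v_3 with N^3 v_3 = 0 but N^2 v_3 ≠ 0; then v_{j-1} := N · v_j for j = 3, …, 2.

Pick v_3 = (1, 0, 0, 0)ᵀ.
Then v_2 = N · v_3 = (-10, -2, -8, 0)ᵀ.
Then v_1 = N · v_2 = (-6, 0, -4, 0)ᵀ.

Sanity check: (A − (-1)·I) v_1 = (0, 0, 0, 0)ᵀ = 0. ✓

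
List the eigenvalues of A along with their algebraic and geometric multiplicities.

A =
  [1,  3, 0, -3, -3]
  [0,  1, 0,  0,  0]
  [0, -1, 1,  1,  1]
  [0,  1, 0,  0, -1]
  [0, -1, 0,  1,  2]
λ = 1: alg = 5, geom = 4

Step 1 — factor the characteristic polynomial to read off the algebraic multiplicities:
  χ_A(x) = (x - 1)^5

Step 2 — compute geometric multiplicities via the rank-nullity identity g(λ) = n − rank(A − λI):
  rank(A − (1)·I) = 1, so dim ker(A − (1)·I) = n − 1 = 4

Summary:
  λ = 1: algebraic multiplicity = 5, geometric multiplicity = 4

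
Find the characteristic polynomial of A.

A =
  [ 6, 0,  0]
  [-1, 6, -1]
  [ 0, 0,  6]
x^3 - 18*x^2 + 108*x - 216

Expanding det(x·I − A) (e.g. by cofactor expansion or by noting that A is similar to its Jordan form J, which has the same characteristic polynomial as A) gives
  χ_A(x) = x^3 - 18*x^2 + 108*x - 216
which factors as (x - 6)^3. The eigenvalues (with algebraic multiplicities) are λ = 6 with multiplicity 3.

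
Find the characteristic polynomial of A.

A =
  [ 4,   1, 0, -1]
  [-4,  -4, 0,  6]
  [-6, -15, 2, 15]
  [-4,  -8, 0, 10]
x^4 - 12*x^3 + 52*x^2 - 96*x + 64

Expanding det(x·I − A) (e.g. by cofactor expansion or by noting that A is similar to its Jordan form J, which has the same characteristic polynomial as A) gives
  χ_A(x) = x^4 - 12*x^3 + 52*x^2 - 96*x + 64
which factors as (x - 4)^2*(x - 2)^2. The eigenvalues (with algebraic multiplicities) are λ = 2 with multiplicity 2, λ = 4 with multiplicity 2.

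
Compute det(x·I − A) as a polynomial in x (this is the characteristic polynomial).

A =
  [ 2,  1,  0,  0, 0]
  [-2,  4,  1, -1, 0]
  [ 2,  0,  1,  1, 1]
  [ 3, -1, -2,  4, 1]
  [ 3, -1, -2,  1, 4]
x^5 - 15*x^4 + 90*x^3 - 270*x^2 + 405*x - 243

Expanding det(x·I − A) (e.g. by cofactor expansion or by noting that A is similar to its Jordan form J, which has the same characteristic polynomial as A) gives
  χ_A(x) = x^5 - 15*x^4 + 90*x^3 - 270*x^2 + 405*x - 243
which factors as (x - 3)^5. The eigenvalues (with algebraic multiplicities) are λ = 3 with multiplicity 5.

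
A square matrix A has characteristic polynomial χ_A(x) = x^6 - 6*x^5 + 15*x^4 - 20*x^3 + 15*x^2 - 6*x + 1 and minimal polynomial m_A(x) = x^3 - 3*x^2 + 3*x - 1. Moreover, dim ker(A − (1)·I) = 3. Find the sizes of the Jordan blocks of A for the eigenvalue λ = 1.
Block sizes for λ = 1: [3, 2, 1]

Step 1 — from the characteristic polynomial, algebraic multiplicity of λ = 1 is 6. From dim ker(A − (1)·I) = 3, there are exactly 3 Jordan blocks for λ = 1.
Step 2 — from the minimal polynomial, the factor (x − 1)^3 tells us the largest block for λ = 1 has size 3.
Step 3 — with total size 6, 3 blocks, and largest block 3, the block sizes (in nonincreasing order) are [3, 2, 1].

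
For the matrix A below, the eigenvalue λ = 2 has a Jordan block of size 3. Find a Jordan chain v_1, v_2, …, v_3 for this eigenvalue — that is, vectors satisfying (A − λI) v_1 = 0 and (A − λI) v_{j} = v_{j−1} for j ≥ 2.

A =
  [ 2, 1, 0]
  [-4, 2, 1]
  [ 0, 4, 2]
A Jordan chain for λ = 2 of length 3:
v_1 = (-4, 0, -16)ᵀ
v_2 = (0, -4, 0)ᵀ
v_3 = (1, 0, 0)ᵀ

Let N = A − (2)·I. We want v_3 with N^3 v_3 = 0 but N^2 v_3 ≠ 0; then v_{j-1} := N · v_j for j = 3, …, 2.

Pick v_3 = (1, 0, 0)ᵀ.
Then v_2 = N · v_3 = (0, -4, 0)ᵀ.
Then v_1 = N · v_2 = (-4, 0, -16)ᵀ.

Sanity check: (A − (2)·I) v_1 = (0, 0, 0)ᵀ = 0. ✓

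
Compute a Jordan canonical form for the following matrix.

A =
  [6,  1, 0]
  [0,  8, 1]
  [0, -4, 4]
J_3(6)

The characteristic polynomial is
  det(x·I − A) = x^3 - 18*x^2 + 108*x - 216 = (x - 6)^3

Eigenvalues and multiplicities (the geometric multiplicity of λ is n − rank(A − λI), which equals the number of Jordan blocks for λ):
  λ = 6: algebraic multiplicity = 3, geometric multiplicity = 1

Determining the block sizes for each eigenvalue:
  λ = 6: one block (gm = 1), so the single block has size am = 3 → block sizes [3]

Assembling the blocks gives a Jordan form
J =
  [6, 1, 0]
  [0, 6, 1]
  [0, 0, 6]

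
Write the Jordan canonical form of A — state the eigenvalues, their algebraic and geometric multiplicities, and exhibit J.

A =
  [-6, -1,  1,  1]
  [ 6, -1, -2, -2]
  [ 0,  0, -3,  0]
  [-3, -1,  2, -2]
J_3(-3) ⊕ J_1(-3)

The characteristic polynomial is
  det(x·I − A) = x^4 + 12*x^3 + 54*x^2 + 108*x + 81 = (x + 3)^4

Eigenvalues and multiplicities (the geometric multiplicity of λ is n − rank(A − λI), which equals the number of Jordan blocks for λ):
  λ = -3: algebraic multiplicity = 4, geometric multiplicity = 2

Determining the block sizes for each eigenvalue:
  λ = -3: with am = 4 and gm = 2, the partition is not yet determined (e.g. several partitions of 4 into 2 parts exist). Let N = A − (-3)·I. Computing rank(N^1) = 2, rank(N^2) = 1, rank(N^3) = 0; the number of blocks of size ≥ j is rank(N^{j−1}) − rank(N^j), giving [2, 1, 1]. So we have 1 block(s) of size 3, 1 block(s) of size 1 → block sizes [3, 1]

Assembling the blocks gives a Jordan form
J =
  [-3,  1,  0,  0]
  [ 0, -3,  1,  0]
  [ 0,  0, -3,  0]
  [ 0,  0,  0, -3]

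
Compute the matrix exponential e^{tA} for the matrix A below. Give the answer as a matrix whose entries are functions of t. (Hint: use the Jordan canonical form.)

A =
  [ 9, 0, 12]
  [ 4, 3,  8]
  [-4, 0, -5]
e^{tA} =
  [4*exp(3*t) - 3*exp(t), 0, 6*exp(3*t) - 6*exp(t)]
  [2*exp(3*t) - 2*exp(t), exp(3*t), 4*exp(3*t) - 4*exp(t)]
  [-2*exp(3*t) + 2*exp(t), 0, -3*exp(3*t) + 4*exp(t)]

Strategy: write A = P · J · P⁻¹ where J is a Jordan canonical form, so e^{tA} = P · e^{tJ} · P⁻¹, and e^{tJ} can be computed block-by-block.

A has Jordan form
J =
  [1, 0, 0]
  [0, 3, 0]
  [0, 0, 3]
(up to reordering of blocks).

Per-block formulas:
  For a 1×1 block at λ = 3: exp(t · [3]) = [e^(3t)].
  For a 1×1 block at λ = 1: exp(t · [1]) = [e^(1t)].

After assembling e^{tJ} and conjugating by P, we get:

e^{tA} =
  [4*exp(3*t) - 3*exp(t), 0, 6*exp(3*t) - 6*exp(t)]
  [2*exp(3*t) - 2*exp(t), exp(3*t), 4*exp(3*t) - 4*exp(t)]
  [-2*exp(3*t) + 2*exp(t), 0, -3*exp(3*t) + 4*exp(t)]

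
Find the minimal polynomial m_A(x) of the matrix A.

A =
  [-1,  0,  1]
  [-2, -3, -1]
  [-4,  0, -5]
x^2 + 6*x + 9

The characteristic polynomial is χ_A(x) = (x + 3)^3, so the eigenvalues are known. The minimal polynomial is
  m_A(x) = Π_λ (x − λ)^{k_λ}
where k_λ is the size of the *largest* Jordan block for λ (equivalently, the smallest k with (A − λI)^k v = 0 for every generalised eigenvector v of λ).

  λ = -3: largest Jordan block has size 2, contributing (x + 3)^2

So m_A(x) = (x + 3)^2 = x^2 + 6*x + 9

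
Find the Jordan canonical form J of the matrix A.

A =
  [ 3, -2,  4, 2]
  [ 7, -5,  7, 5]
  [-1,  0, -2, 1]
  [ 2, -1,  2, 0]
J_3(-1) ⊕ J_1(-1)

The characteristic polynomial is
  det(x·I − A) = x^4 + 4*x^3 + 6*x^2 + 4*x + 1 = (x + 1)^4

Eigenvalues and multiplicities (the geometric multiplicity of λ is n − rank(A − λI), which equals the number of Jordan blocks for λ):
  λ = -1: algebraic multiplicity = 4, geometric multiplicity = 2

Determining the block sizes for each eigenvalue:
  λ = -1: with am = 4 and gm = 2, the partition is not yet determined (e.g. several partitions of 4 into 2 parts exist). Let N = A − (-1)·I. Computing rank(N^1) = 2, rank(N^2) = 1, rank(N^3) = 0; the number of blocks of size ≥ j is rank(N^{j−1}) − rank(N^j), giving [2, 1, 1]. So we have 1 block(s) of size 3, 1 block(s) of size 1 → block sizes [3, 1]

Assembling the blocks gives a Jordan form
J =
  [-1,  1,  0,  0]
  [ 0, -1,  1,  0]
  [ 0,  0, -1,  0]
  [ 0,  0,  0, -1]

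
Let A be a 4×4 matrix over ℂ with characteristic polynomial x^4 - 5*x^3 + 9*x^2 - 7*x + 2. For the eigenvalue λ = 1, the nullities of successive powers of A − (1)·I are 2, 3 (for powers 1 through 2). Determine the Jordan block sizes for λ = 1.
Block sizes for λ = 1: [2, 1]

From the dimensions of kernels of powers, the number of Jordan blocks of size at least j is d_j − d_{j−1} where d_j = dim ker(N^j) (with d_0 = 0). Computing the differences gives [2, 1].
The number of blocks of size exactly k is (#blocks of size ≥ k) − (#blocks of size ≥ k + 1), so the partition is: 1 block(s) of size 1, 1 block(s) of size 2.
In nonincreasing order the block sizes are [2, 1].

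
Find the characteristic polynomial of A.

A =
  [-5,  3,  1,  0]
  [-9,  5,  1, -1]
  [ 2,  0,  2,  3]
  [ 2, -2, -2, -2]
x^4

Expanding det(x·I − A) (e.g. by cofactor expansion or by noting that A is similar to its Jordan form J, which has the same characteristic polynomial as A) gives
  χ_A(x) = x^4
which factors as x^4. The eigenvalues (with algebraic multiplicities) are λ = 0 with multiplicity 4.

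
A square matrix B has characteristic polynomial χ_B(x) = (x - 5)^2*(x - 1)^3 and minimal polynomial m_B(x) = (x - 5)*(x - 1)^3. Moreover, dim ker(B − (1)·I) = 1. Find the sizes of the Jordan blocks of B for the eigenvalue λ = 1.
Block sizes for λ = 1: [3]

Step 1 — from the characteristic polynomial, algebraic multiplicity of λ = 1 is 3. From dim ker(B − (1)·I) = 1, there are exactly 1 Jordan blocks for λ = 1.
Step 2 — from the minimal polynomial, the factor (x − 1)^3 tells us the largest block for λ = 1 has size 3.
Step 3 — with total size 3, 1 blocks, and largest block 3, the block sizes (in nonincreasing order) are [3].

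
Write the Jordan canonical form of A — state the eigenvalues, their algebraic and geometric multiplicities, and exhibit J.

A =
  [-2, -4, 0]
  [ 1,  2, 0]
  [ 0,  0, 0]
J_2(0) ⊕ J_1(0)

The characteristic polynomial is
  det(x·I − A) = x^3

Eigenvalues and multiplicities (the geometric multiplicity of λ is n − rank(A − λI), which equals the number of Jordan blocks for λ):
  λ = 0: algebraic multiplicity = 3, geometric multiplicity = 2

Determining the block sizes for each eigenvalue:
  λ = 0: 2 blocks summing to 3 forces exactly one block of size 2 and the rest size 1 → block sizes [2, 1]

Assembling the blocks gives a Jordan form
J =
  [0, 1, 0]
  [0, 0, 0]
  [0, 0, 0]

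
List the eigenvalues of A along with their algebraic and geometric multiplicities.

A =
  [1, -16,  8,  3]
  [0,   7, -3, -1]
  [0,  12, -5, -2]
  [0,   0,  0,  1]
λ = 1: alg = 4, geom = 2

Step 1 — factor the characteristic polynomial to read off the algebraic multiplicities:
  χ_A(x) = (x - 1)^4

Step 2 — compute geometric multiplicities via the rank-nullity identity g(λ) = n − rank(A − λI):
  rank(A − (1)·I) = 2, so dim ker(A − (1)·I) = n − 2 = 2

Summary:
  λ = 1: algebraic multiplicity = 4, geometric multiplicity = 2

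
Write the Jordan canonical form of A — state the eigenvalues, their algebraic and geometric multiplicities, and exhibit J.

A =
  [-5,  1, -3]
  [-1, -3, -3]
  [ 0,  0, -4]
J_2(-4) ⊕ J_1(-4)

The characteristic polynomial is
  det(x·I − A) = x^3 + 12*x^2 + 48*x + 64 = (x + 4)^3

Eigenvalues and multiplicities (the geometric multiplicity of λ is n − rank(A − λI), which equals the number of Jordan blocks for λ):
  λ = -4: algebraic multiplicity = 3, geometric multiplicity = 2

Determining the block sizes for each eigenvalue:
  λ = -4: 2 blocks summing to 3 forces exactly one block of size 2 and the rest size 1 → block sizes [2, 1]

Assembling the blocks gives a Jordan form
J =
  [-4,  1,  0]
  [ 0, -4,  0]
  [ 0,  0, -4]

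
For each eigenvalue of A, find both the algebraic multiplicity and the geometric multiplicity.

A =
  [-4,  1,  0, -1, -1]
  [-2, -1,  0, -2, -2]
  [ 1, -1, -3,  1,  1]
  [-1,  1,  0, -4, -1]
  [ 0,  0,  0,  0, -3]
λ = -3: alg = 5, geom = 4

Step 1 — factor the characteristic polynomial to read off the algebraic multiplicities:
  χ_A(x) = (x + 3)^5

Step 2 — compute geometric multiplicities via the rank-nullity identity g(λ) = n − rank(A − λI):
  rank(A − (-3)·I) = 1, so dim ker(A − (-3)·I) = n − 1 = 4

Summary:
  λ = -3: algebraic multiplicity = 5, geometric multiplicity = 4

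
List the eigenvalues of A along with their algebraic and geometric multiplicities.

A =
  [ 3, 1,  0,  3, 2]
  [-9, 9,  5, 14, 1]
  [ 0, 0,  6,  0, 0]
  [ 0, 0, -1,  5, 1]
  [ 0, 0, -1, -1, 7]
λ = 6: alg = 5, geom = 3

Step 1 — factor the characteristic polynomial to read off the algebraic multiplicities:
  χ_A(x) = (x - 6)^5

Step 2 — compute geometric multiplicities via the rank-nullity identity g(λ) = n − rank(A − λI):
  rank(A − (6)·I) = 2, so dim ker(A − (6)·I) = n − 2 = 3

Summary:
  λ = 6: algebraic multiplicity = 5, geometric multiplicity = 3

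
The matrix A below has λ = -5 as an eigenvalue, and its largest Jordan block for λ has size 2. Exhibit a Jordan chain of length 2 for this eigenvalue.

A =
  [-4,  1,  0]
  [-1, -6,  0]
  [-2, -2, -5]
A Jordan chain for λ = -5 of length 2:
v_1 = (1, -1, -2)ᵀ
v_2 = (1, 0, 0)ᵀ

Let N = A − (-5)·I. We want v_2 with N^2 v_2 = 0 but N^1 v_2 ≠ 0; then v_{j-1} := N · v_j for j = 2, …, 2.

Pick v_2 = (1, 0, 0)ᵀ.
Then v_1 = N · v_2 = (1, -1, -2)ᵀ.

Sanity check: (A − (-5)·I) v_1 = (0, 0, 0)ᵀ = 0. ✓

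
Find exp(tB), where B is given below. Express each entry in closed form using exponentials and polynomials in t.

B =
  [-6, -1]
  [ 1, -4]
e^{tB} =
  [-t*exp(-5*t) + exp(-5*t), -t*exp(-5*t)]
  [t*exp(-5*t), t*exp(-5*t) + exp(-5*t)]

Strategy: write B = P · J · P⁻¹ where J is a Jordan canonical form, so e^{tB} = P · e^{tJ} · P⁻¹, and e^{tJ} can be computed block-by-block.

B has Jordan form
J =
  [-5,  1]
  [ 0, -5]
(up to reordering of blocks).

Per-block formulas:
  For a 2×2 Jordan block J_2(-5): exp(t · J_2(-5)) = e^(-5t)·(I + t·N), where N is the 2×2 nilpotent shift.

After assembling e^{tJ} and conjugating by P, we get:

e^{tB} =
  [-t*exp(-5*t) + exp(-5*t), -t*exp(-5*t)]
  [t*exp(-5*t), t*exp(-5*t) + exp(-5*t)]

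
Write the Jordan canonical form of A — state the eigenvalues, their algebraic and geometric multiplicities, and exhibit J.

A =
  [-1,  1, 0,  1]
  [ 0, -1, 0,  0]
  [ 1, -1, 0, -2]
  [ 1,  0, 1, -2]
J_3(-1) ⊕ J_1(-1)

The characteristic polynomial is
  det(x·I − A) = x^4 + 4*x^3 + 6*x^2 + 4*x + 1 = (x + 1)^4

Eigenvalues and multiplicities (the geometric multiplicity of λ is n − rank(A − λI), which equals the number of Jordan blocks for λ):
  λ = -1: algebraic multiplicity = 4, geometric multiplicity = 2

Determining the block sizes for each eigenvalue:
  λ = -1: with am = 4 and gm = 2, the partition is not yet determined (e.g. several partitions of 4 into 2 parts exist). Let N = A − (-1)·I. Computing rank(N^1) = 2, rank(N^2) = 1, rank(N^3) = 0; the number of blocks of size ≥ j is rank(N^{j−1}) − rank(N^j), giving [2, 1, 1]. So we have 1 block(s) of size 3, 1 block(s) of size 1 → block sizes [3, 1]

Assembling the blocks gives a Jordan form
J =
  [-1,  1,  0,  0]
  [ 0, -1,  1,  0]
  [ 0,  0, -1,  0]
  [ 0,  0,  0, -1]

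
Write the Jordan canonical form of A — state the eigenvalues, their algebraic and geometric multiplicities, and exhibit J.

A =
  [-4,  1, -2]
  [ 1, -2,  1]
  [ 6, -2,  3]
J_3(-1)

The characteristic polynomial is
  det(x·I − A) = x^3 + 3*x^2 + 3*x + 1 = (x + 1)^3

Eigenvalues and multiplicities (the geometric multiplicity of λ is n − rank(A − λI), which equals the number of Jordan blocks for λ):
  λ = -1: algebraic multiplicity = 3, geometric multiplicity = 1

Determining the block sizes for each eigenvalue:
  λ = -1: one block (gm = 1), so the single block has size am = 3 → block sizes [3]

Assembling the blocks gives a Jordan form
J =
  [-1,  1,  0]
  [ 0, -1,  1]
  [ 0,  0, -1]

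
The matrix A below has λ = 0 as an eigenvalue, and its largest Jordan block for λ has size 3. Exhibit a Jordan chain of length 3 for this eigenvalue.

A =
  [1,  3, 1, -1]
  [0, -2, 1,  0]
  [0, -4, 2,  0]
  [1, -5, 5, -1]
A Jordan chain for λ = 0 of length 3:
v_1 = (-2, 0, 0, -2)ᵀ
v_2 = (3, -2, -4, -5)ᵀ
v_3 = (0, 1, 0, 0)ᵀ

Let N = A − (0)·I. We want v_3 with N^3 v_3 = 0 but N^2 v_3 ≠ 0; then v_{j-1} := N · v_j for j = 3, …, 2.

Pick v_3 = (0, 1, 0, 0)ᵀ.
Then v_2 = N · v_3 = (3, -2, -4, -5)ᵀ.
Then v_1 = N · v_2 = (-2, 0, 0, -2)ᵀ.

Sanity check: (A − (0)·I) v_1 = (0, 0, 0, 0)ᵀ = 0. ✓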